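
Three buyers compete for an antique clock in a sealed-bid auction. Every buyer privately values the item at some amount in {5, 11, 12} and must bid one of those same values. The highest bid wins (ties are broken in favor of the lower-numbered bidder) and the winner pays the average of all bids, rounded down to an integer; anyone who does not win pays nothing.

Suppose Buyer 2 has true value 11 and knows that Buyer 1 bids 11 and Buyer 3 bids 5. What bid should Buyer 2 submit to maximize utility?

12

Bid 5: loses, pays 0, utility 0.
Bid 11: loses, pays 0, utility 0.
Bid 12: wins, pays 9, utility 11 - 9 = 2.
The best choice is 12 with utility 2.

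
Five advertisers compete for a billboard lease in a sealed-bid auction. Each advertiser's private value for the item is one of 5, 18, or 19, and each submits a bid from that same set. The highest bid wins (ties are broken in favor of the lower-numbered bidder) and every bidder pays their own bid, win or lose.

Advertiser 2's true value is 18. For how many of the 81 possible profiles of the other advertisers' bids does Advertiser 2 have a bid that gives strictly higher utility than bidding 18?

73

Others bid (5, 5, 5, 19): truth gives -18; bid 19 gives -1 > -18. Violating.
Others bid (5, 5, 18, 19): truth gives -18; bid 19 gives -1 > -18. Violating.
Others bid (5, 5, 19, 5): truth gives -18; bid 19 gives -1 > -18. Violating.
Others bid (5, 5, 19, 18): truth gives -18; bid 19 gives -1 > -18. Violating.
Others bid (5, 5, 5, 5): truth gives 0; no alternative beats it.
Others bid (5, 5, 5, 18): truth gives 0; no alternative beats it.
(Checking all 81 profiles: 73 have a profitable deviation, 8 do not.)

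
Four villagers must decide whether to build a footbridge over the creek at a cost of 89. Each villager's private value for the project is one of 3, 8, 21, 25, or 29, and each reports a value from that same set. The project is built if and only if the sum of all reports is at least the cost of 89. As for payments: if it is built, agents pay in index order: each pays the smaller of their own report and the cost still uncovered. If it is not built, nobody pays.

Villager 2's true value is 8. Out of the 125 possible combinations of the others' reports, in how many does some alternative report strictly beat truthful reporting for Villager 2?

Others report (29, 29, 29): truth gives 0; report 3 gives 5 > 0. Violating.
Others report (3, 3, 3): truth gives 0; no alternative beats it.
Others report (3, 3, 8): truth gives 0; no alternative beats it.
(Checking all 125 profiles: 1 has a profitable deviation, 124 do not.)

1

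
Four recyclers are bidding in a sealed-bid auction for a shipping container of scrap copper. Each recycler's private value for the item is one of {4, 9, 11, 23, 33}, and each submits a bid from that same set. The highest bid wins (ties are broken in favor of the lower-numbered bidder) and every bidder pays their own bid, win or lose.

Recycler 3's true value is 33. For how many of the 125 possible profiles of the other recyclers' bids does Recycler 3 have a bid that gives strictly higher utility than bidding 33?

Others bid (4, 4, 4): truth gives 0; bid 9 gives 24 > 0. Violating.
Others bid (4, 4, 9): truth gives 0; bid 9 gives 24 > 0. Violating.
Others bid (4, 4, 11): truth gives 0; bid 11 gives 22 > 0. Violating.
Others bid (4, 4, 23): truth gives 0; bid 23 gives 10 > 0. Violating.
Others bid (4, 4, 33): truth gives 0; no alternative beats it.
Others bid (4, 9, 33): truth gives 0; no alternative beats it.
(Checking all 125 profiles: 81 have a profitable deviation, 44 do not.)

81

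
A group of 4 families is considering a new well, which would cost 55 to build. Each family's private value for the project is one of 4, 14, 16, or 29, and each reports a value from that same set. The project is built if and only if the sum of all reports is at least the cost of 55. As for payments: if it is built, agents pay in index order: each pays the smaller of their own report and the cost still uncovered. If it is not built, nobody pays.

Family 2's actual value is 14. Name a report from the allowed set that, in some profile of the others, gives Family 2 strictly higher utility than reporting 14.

Suppose Family 1 reports 4, Family 3 reports 29 and Family 4 reports 29.
Report 14: project built, pays 14, utility 14 - 14 = 0.
Report 4: project built, pays 4, utility 14 - 4 = 10.
So reporting 4 beats truth here (10 > 0).

4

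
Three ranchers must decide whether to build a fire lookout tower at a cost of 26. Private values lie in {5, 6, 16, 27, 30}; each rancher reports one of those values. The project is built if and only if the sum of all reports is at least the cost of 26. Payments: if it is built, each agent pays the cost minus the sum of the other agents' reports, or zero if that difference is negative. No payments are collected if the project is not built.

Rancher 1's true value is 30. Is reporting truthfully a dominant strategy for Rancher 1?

Yes

Check each profile of the others' reports and compare truth against every alternative report.
Others report (5, 27): truth gives 30, best alternative gives 30.
Others report (5, 30): truth gives 30, best alternative gives 30.
Others report (6, 27): truth gives 30, best alternative gives 30.
Others report (6, 30): truth gives 30, best alternative gives 30.
Others report (16, 16): truth gives 30, best alternative gives 30.
Others report (16, 27): truth gives 30, best alternative gives 30.
(Remaining 19 profiles checked similarly; truth is weakly best in each.)
In every case the truthful report is at least as good as any alternative, so it is a dominant strategy.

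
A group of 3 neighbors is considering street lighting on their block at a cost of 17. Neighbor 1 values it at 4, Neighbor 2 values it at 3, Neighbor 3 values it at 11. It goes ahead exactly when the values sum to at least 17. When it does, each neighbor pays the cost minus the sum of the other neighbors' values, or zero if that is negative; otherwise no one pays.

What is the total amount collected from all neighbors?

Total value 18 ≥ cost 17, so it is built.
Neighbor 1: others sum to 14; max(0, 17 - 14) = 3.
Neighbor 2: others sum to 15; max(0, 17 - 15) = 2.
Neighbor 3: others sum to 7; max(0, 17 - 7) = 10.
Total collected = 3 + 2 + 10 = 15.

15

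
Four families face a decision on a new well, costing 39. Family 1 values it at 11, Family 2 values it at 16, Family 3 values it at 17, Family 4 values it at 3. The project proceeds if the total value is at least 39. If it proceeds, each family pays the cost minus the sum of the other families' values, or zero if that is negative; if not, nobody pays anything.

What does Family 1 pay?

3

Total value 47 ≥ cost 39, so the project is built.
The other families' values sum to 36.
Cost minus that sum is 39 - 36 = 3.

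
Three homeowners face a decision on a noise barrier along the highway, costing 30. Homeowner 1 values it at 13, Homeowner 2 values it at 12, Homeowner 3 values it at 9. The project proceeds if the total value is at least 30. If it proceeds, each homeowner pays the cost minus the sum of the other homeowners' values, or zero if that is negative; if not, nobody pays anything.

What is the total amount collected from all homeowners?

22

Total value 34 ≥ cost 30, so it is built.
Homeowner 1: others sum to 21; max(0, 30 - 21) = 9.
Homeowner 2: others sum to 22; max(0, 30 - 22) = 8.
Homeowner 3: others sum to 25; max(0, 30 - 25) = 5.
Total collected = 9 + 8 + 5 = 22.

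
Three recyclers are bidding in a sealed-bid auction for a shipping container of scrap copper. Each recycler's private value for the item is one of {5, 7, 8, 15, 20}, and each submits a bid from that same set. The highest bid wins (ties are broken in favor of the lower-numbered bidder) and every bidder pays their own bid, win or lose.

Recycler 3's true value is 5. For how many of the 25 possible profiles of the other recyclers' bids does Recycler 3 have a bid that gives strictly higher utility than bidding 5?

4

Others bid (5, 5): truth gives -5; bid 7 gives -2 > -5. Violating.
Others bid (5, 7): truth gives -5; bid 8 gives -3 > -5. Violating.
Others bid (7, 5): truth gives -5; bid 8 gives -3 > -5. Violating.
Others bid (7, 7): truth gives -5; bid 8 gives -3 > -5. Violating.
Others bid (5, 8): truth gives -5; no alternative beats it.
Others bid (5, 15): truth gives -5; no alternative beats it.
(Checking all 25 profiles: 4 have a profitable deviation, 21 do not.)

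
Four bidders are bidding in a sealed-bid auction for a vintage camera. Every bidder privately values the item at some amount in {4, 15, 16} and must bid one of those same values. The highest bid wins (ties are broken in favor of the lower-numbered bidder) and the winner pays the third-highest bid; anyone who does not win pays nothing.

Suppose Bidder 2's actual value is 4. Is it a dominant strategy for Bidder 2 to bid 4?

Yes

Check each profile of the others' bids and compare truth against every alternative bid.
Others bid (4, 15, 15): truth gives 0, best alternative gives -11.
Others bid (4, 4, 4): truth gives 0, best alternative gives 0.
Others bid (4, 4, 15): truth gives 0, best alternative gives 0.
Others bid (4, 4, 16): truth gives 0, best alternative gives 0.
Others bid (4, 15, 4): truth gives 0, best alternative gives 0.
Others bid (4, 15, 16): truth gives 0, best alternative gives 0.
(Remaining 21 profiles checked similarly; truth is weakly best in each.)
In every case the truthful bid is at least as good as any alternative, so it is a dominant strategy.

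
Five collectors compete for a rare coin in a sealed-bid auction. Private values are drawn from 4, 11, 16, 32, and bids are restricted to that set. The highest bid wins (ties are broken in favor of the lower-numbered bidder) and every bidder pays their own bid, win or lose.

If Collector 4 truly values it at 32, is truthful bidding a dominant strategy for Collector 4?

No

Consider the case where Collector 1 bids 4, Collector 2 bids 4, Collector 3 bids 4 and Collector 5 bids 4.
Truthful bid 32: wins, pays 32, utility 32 - 32 = 0.
Bid 11 instead: wins, pays 11, utility 32 - 11 = 21.
Since 21 > 0, bidding 11 is strictly better here, so truthful bidding is not dominant.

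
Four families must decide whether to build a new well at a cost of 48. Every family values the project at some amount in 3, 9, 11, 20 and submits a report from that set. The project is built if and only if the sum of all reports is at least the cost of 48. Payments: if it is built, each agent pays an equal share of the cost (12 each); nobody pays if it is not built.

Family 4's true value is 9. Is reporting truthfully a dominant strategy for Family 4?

No

Consider the case where Family 1 reports 3, Family 2 reports 20 and Family 3 reports 20.
Truthful report 9: project built, pays 12, utility 9 - 12 = -3.
Report 3 instead: project not built, utility 0.
Since 0 > -3, reporting 3 is strictly better here, so truthful reporting is not dominant.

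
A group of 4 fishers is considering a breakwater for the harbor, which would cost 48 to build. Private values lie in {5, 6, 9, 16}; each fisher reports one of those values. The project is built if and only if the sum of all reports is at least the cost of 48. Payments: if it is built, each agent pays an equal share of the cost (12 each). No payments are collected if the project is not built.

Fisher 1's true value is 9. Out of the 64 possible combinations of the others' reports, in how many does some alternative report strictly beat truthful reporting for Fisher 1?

Others report (9, 16, 16): truth gives -3; report 5 gives 0 > -3. Violating.
Others report (16, 9, 16): truth gives -3; report 5 gives 0 > -3. Violating.
Others report (16, 16, 9): truth gives -3; report 5 gives 0 > -3. Violating.
Others report (5, 5, 5): truth gives 0; no alternative beats it.
Others report (5, 5, 6): truth gives 0; no alternative beats it.
(Checking all 64 profiles: 3 have a profitable deviation, 61 do not.)

3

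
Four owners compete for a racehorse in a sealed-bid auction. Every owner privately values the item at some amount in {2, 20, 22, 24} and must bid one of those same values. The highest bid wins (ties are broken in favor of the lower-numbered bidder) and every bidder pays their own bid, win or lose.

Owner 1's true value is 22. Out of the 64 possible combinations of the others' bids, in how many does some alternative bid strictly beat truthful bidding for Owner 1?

Others bid (2, 2, 2): truth gives 0; bid 2 gives 20 > 0. Violating.
Others bid (2, 2, 20): truth gives 0; bid 20 gives 2 > 0. Violating.
Others bid (2, 2, 24): truth gives -22; bid 2 gives -2 > -22. Violating.
Others bid (2, 20, 2): truth gives 0; bid 20 gives 2 > 0. Violating.
Others bid (2, 2, 22): truth gives 0; no alternative beats it.
Others bid (2, 20, 22): truth gives 0; no alternative beats it.
(Checking all 64 profiles: 45 have a profitable deviation, 19 do not.)

45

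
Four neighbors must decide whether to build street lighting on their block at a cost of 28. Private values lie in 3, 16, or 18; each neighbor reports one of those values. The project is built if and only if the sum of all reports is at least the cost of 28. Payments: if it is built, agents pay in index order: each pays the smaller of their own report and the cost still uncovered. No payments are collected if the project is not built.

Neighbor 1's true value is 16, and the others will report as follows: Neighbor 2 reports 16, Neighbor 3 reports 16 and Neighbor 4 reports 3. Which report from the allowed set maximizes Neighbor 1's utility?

3

Report 3: project built, pays 3, utility 16 - 3 = 13.
Report 16: project built, pays 16, utility 16 - 16 = 0.
Report 18: project built, pays 18, utility 16 - 18 = -2.
The best choice is 3 with utility 13.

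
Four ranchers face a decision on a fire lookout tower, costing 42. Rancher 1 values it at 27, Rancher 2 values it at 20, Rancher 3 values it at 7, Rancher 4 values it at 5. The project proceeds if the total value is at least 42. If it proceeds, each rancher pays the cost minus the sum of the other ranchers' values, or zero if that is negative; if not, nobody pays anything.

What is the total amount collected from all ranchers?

13

Total value 59 ≥ cost 42, so it is built.
Rancher 1: others sum to 32; max(0, 42 - 32) = 10.
Rancher 2: others sum to 39; max(0, 42 - 39) = 3.
Rancher 3: others sum to 52; max(0, 42 - 52) = 0.
Rancher 4: others sum to 54; max(0, 42 - 54) = 0.
Total collected = 10 + 3 + 0 + 0 = 13.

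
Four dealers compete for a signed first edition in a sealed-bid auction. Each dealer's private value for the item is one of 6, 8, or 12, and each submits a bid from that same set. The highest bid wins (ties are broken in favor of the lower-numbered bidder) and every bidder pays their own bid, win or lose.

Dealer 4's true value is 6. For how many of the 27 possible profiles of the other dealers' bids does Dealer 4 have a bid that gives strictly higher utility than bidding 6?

Others bid (6, 6, 6): truth gives -6; bid 8 gives -2 > -6. Violating.
Others bid (6, 6, 8): truth gives -6; no alternative beats it.
Others bid (6, 6, 12): truth gives -6; no alternative beats it.
(Checking all 27 profiles: 1 has a profitable deviation, 26 do not.)

1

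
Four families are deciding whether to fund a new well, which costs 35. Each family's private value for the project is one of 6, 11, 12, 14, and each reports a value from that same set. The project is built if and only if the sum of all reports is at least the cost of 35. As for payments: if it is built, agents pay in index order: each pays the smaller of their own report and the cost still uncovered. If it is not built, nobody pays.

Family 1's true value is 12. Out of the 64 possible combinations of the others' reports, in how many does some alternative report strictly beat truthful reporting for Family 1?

Others report (6, 6, 12): truth gives 0; report 11 gives 1 > 0. Violating.
Others report (6, 6, 14): truth gives 0; report 11 gives 1 > 0. Violating.
Others report (6, 11, 11): truth gives 0; report 11 gives 1 > 0. Violating.
Others report (6, 11, 12): truth gives 0; report 6 gives 6 > 0. Violating.
Others report (6, 6, 6): truth gives 0; no alternative beats it.
Others report (6, 6, 11): truth gives 0; no alternative beats it.
(Checking all 64 profiles: 60 have a profitable deviation, 4 do not.)

60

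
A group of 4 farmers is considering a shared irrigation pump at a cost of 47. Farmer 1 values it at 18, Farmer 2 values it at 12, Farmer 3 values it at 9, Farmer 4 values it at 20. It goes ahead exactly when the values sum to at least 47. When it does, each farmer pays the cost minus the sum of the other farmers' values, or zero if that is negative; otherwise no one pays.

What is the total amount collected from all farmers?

Total value 59 ≥ cost 47, so it is built.
Farmer 1: others sum to 41; max(0, 47 - 41) = 6.
Farmer 2: others sum to 47; max(0, 47 - 47) = 0.
Farmer 3: others sum to 50; max(0, 47 - 50) = 0.
Farmer 4: others sum to 39; max(0, 47 - 39) = 8.
Total collected = 6 + 0 + 0 + 8 = 14.

14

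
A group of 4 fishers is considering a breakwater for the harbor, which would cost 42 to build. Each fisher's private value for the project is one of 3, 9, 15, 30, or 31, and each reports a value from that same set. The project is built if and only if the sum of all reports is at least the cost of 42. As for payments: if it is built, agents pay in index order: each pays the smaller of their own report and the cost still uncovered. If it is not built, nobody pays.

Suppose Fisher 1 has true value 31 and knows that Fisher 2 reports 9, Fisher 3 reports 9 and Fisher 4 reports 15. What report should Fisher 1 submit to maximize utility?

9

Report 3: project not built, utility 0.
Report 9: project built, pays 9, utility 31 - 9 = 22.
Report 15: project built, pays 15, utility 31 - 15 = 16.
Report 30: project built, pays 30, utility 31 - 30 = 1.
Report 31: project built, pays 31, utility 31 - 31 = 0.
The best choice is 9 with utility 22.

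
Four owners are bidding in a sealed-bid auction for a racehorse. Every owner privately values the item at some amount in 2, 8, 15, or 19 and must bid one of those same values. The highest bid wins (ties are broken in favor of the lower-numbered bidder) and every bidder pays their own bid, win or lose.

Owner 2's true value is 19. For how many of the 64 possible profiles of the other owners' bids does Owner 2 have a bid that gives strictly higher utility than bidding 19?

Others bid (2, 2, 2): truth gives 0; bid 8 gives 11 > 0. Violating.
Others bid (2, 2, 8): truth gives 0; bid 8 gives 11 > 0. Violating.
Others bid (2, 2, 15): truth gives 0; bid 15 gives 4 > 0. Violating.
Others bid (2, 8, 2): truth gives 0; bid 8 gives 11 > 0. Violating.
Others bid (2, 2, 19): truth gives 0; no alternative beats it.
Others bid (2, 8, 19): truth gives 0; no alternative beats it.
(Checking all 64 profiles: 34 have a profitable deviation, 30 do not.)

34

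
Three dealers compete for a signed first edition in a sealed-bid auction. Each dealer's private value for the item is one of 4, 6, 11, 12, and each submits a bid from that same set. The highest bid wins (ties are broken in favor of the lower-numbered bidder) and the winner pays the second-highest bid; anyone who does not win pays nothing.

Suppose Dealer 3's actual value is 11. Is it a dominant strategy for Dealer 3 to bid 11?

Check each profile of the others' bids and compare truth against every alternative bid.
Others bid (4, 4): truth gives 7, best alternative gives 7.
Others bid (4, 6): truth gives 5, best alternative gives 5.
Others bid (6, 4): truth gives 5, best alternative gives 5.
Others bid (6, 6): truth gives 5, best alternative gives 5.
Others bid (4, 11): truth gives 0, best alternative gives 0.
Others bid (4, 12): truth gives 0, best alternative gives 0.
(Remaining 10 profiles checked similarly; truth is weakly best in each.)
In every case the truthful bid is at least as good as any alternative, so it is a dominant strategy.

Yes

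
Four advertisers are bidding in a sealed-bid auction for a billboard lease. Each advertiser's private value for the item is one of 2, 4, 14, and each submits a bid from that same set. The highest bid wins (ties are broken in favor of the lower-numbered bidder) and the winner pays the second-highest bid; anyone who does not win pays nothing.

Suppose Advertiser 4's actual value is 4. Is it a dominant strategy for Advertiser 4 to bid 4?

Yes

Check each profile of the others' bids and compare truth against every alternative bid.
Others bid (2, 2, 2): truth gives 2, best alternative gives 2.
Others bid (2, 2, 4): truth gives 0, best alternative gives 0.
Others bid (2, 2, 14): truth gives 0, best alternative gives 0.
Others bid (2, 4, 2): truth gives 0, best alternative gives 0.
Others bid (2, 4, 4): truth gives 0, best alternative gives 0.
Others bid (2, 4, 14): truth gives 0, best alternative gives 0.
(Remaining 21 profiles checked similarly; truth is weakly best in each.)
In every case the truthful bid is at least as good as any alternative, so it is a dominant strategy.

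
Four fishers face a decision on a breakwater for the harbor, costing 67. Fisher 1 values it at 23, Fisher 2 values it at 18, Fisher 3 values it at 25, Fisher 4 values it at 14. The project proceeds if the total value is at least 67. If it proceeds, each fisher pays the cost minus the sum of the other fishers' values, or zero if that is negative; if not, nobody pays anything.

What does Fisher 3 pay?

Total value 80 ≥ cost 67, so the project is built.
The other fishers' values sum to 55.
Cost minus that sum is 67 - 55 = 12.

12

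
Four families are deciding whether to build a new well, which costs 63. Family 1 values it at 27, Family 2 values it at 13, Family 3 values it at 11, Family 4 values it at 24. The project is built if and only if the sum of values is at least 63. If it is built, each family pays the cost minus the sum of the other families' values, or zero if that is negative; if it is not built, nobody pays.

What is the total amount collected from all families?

28

Total value 75 ≥ cost 63, so it is built.
Family 1: others sum to 48; max(0, 63 - 48) = 15.
Family 2: others sum to 62; max(0, 63 - 62) = 1.
Family 3: others sum to 64; max(0, 63 - 64) = 0.
Family 4: others sum to 51; max(0, 63 - 51) = 12.
Total collected = 15 + 1 + 0 + 12 = 28.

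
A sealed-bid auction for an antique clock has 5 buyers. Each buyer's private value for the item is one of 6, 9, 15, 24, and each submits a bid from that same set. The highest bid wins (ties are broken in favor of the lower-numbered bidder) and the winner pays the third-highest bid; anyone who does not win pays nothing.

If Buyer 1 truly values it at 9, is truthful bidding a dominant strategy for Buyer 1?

Consider the case where Buyer 2 bids 6, Buyer 3 bids 6, Buyer 4 bids 6 and Buyer 5 bids 15.
Truthful bid 9: loses, pays 0, utility 0.
Bid 15 instead: wins, pays 6, utility 9 - 6 = 3.
Since 3 > 0, bidding 15 is strictly better here, so truthful bidding is not dominant.

No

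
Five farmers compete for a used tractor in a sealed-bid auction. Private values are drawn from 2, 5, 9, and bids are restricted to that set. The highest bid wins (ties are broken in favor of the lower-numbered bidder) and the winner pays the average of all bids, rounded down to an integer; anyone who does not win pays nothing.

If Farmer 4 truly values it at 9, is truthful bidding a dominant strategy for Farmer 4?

Consider the case where Farmer 1 bids 2, Farmer 2 bids 2, Farmer 3 bids 2 and Farmer 5 bids 2.
Truthful bid 9: wins, pays 3, utility 9 - 3 = 6.
Bid 5 instead: wins, pays 2, utility 9 - 2 = 7.
Since 7 > 6, bidding 5 is strictly better here, so truthful bidding is not dominant.

No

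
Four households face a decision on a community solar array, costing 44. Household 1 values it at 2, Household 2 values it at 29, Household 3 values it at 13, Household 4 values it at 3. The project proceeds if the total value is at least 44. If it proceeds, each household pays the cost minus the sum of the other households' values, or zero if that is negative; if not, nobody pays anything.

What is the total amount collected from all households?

36

Total value 47 ≥ cost 44, so it is built.
Household 1: others sum to 45; max(0, 44 - 45) = 0.
Household 2: others sum to 18; max(0, 44 - 18) = 26.
Household 3: others sum to 34; max(0, 44 - 34) = 10.
Household 4: others sum to 44; max(0, 44 - 44) = 0.
Total collected = 0 + 26 + 10 + 0 = 36.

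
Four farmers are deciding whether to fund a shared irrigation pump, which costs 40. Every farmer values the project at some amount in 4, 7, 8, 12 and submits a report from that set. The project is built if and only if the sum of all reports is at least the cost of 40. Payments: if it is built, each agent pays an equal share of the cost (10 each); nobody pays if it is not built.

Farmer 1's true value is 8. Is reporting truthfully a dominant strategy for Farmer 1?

No

Consider the case where Farmer 2 reports 8, Farmer 3 reports 12 and Farmer 4 reports 12.
Truthful report 8: project built, pays 10, utility 8 - 10 = -2.
Report 4 instead: project not built, utility 0.
Since 0 > -2, reporting 4 is strictly better here, so truthful reporting is not dominant.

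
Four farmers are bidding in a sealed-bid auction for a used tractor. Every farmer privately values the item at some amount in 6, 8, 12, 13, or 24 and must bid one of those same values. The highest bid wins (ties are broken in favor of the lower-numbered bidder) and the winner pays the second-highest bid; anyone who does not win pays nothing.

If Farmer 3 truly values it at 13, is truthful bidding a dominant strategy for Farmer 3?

Yes

Check each profile of the others' bids and compare truth against every alternative bid.
Others bid (6, 6, 6): truth gives 7, best alternative gives 7.
Others bid (6, 6, 8): truth gives 5, best alternative gives 5.
Others bid (6, 8, 6): truth gives 5, best alternative gives 5.
Others bid (6, 8, 8): truth gives 5, best alternative gives 5.
Others bid (8, 6, 6): truth gives 5, best alternative gives 5.
Others bid (8, 6, 8): truth gives 5, best alternative gives 5.
(Remaining 119 profiles checked similarly; truth is weakly best in each.)
In every case the truthful bid is at least as good as any alternative, so it is a dominant strategy.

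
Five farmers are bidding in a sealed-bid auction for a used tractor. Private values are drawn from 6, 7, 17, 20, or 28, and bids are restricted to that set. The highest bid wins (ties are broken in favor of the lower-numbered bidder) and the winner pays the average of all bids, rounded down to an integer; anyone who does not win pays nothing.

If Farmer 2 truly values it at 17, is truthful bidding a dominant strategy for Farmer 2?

No

Consider the case where Farmer 1 bids 6, Farmer 3 bids 6, Farmer 4 bids 6 and Farmer 5 bids 6.
Truthful bid 17: wins, pays 8, utility 17 - 8 = 9.
Bid 7 instead: wins, pays 6, utility 17 - 6 = 11.
Since 11 > 9, bidding 7 is strictly better here, so truthful bidding is not dominant.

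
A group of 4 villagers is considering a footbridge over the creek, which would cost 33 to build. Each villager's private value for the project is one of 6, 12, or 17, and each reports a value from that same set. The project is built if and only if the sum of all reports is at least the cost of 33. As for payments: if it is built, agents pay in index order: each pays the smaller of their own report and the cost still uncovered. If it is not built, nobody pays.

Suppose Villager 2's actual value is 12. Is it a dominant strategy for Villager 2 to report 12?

Consider the case where Villager 1 reports 6, Villager 3 reports 6 and Villager 4 reports 17.
Truthful report 12: project built, pays 12, utility 12 - 12 = 0.
Report 6 instead: project built, pays 6, utility 12 - 6 = 6.
Since 6 > 0, reporting 6 is strictly better here, so truthful reporting is not dominant.

No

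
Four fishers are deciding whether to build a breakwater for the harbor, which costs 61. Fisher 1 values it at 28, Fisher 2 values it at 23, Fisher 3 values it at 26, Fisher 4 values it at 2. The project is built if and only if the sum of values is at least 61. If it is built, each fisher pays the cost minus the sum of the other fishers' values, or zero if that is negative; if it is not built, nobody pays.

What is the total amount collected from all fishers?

Total value 79 ≥ cost 61, so it is built.
Fisher 1: others sum to 51; max(0, 61 - 51) = 10.
Fisher 2: others sum to 56; max(0, 61 - 56) = 5.
Fisher 3: others sum to 53; max(0, 61 - 53) = 8.
Fisher 4: others sum to 77; max(0, 61 - 77) = 0.
Total collected = 10 + 5 + 8 + 0 = 23.

23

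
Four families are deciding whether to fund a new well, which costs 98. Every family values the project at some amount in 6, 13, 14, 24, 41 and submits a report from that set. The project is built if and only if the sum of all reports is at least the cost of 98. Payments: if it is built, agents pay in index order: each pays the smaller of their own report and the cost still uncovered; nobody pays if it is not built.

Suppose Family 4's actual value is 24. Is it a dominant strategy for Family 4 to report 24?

Check each profile of the others' reports and compare truth against every alternative report.
Others report (24, 41, 41): truth gives 24, best alternative gives 24.
Others report (41, 24, 41): truth gives 24, best alternative gives 24.
Others report (41, 41, 24): truth gives 24, best alternative gives 24.
Others report (41, 41, 41): truth gives 24, best alternative gives 24.
Others report (14, 41, 41): truth gives 22, best alternative gives 22.
Others report (41, 14, 41): truth gives 22, best alternative gives 22.
(Remaining 119 profiles checked similarly; truth is weakly best in each.)
In every case the truthful report is at least as good as any alternative, so it is a dominant strategy.

Yes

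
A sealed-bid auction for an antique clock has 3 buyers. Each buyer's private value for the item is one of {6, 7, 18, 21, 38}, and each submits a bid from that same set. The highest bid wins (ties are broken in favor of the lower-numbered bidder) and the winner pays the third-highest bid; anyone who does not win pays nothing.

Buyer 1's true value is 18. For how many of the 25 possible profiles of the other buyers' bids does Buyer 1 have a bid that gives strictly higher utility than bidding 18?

8

Others bid (6, 21): truth gives 0; bid 21 gives 12 > 0. Violating.
Others bid (6, 38): truth gives 0; bid 38 gives 12 > 0. Violating.
Others bid (7, 21): truth gives 0; bid 21 gives 11 > 0. Violating.
Others bid (7, 38): truth gives 0; bid 38 gives 11 > 0. Violating.
Others bid (6, 6): truth gives 12; no alternative beats it.
Others bid (6, 7): truth gives 12; no alternative beats it.
(Checking all 25 profiles: 8 have a profitable deviation, 17 do not.)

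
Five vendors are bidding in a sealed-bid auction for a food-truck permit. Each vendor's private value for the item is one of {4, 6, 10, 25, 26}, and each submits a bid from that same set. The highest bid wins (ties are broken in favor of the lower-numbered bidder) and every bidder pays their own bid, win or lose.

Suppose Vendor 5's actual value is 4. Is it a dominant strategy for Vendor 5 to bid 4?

No

Consider the case where Vendor 1 bids 4, Vendor 2 bids 4, Vendor 3 bids 4 and Vendor 4 bids 4.
Truthful bid 4: loses but pays 4, utility -4.
Bid 6 instead: wins, pays 6, utility 4 - 6 = -2.
Since -2 > -4, bidding 6 is strictly better here, so truthful bidding is not dominant.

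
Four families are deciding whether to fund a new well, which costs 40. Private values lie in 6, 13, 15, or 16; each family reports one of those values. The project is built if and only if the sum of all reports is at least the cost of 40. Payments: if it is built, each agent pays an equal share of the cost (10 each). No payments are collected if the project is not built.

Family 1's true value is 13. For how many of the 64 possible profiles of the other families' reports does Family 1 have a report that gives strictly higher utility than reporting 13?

3

Others report (6, 6, 13): truth gives 0; report 15 gives 3 > 0. Violating.
Others report (6, 13, 6): truth gives 0; report 15 gives 3 > 0. Violating.
Others report (13, 6, 6): truth gives 0; report 15 gives 3 > 0. Violating.
Others report (6, 6, 6): truth gives 0; no alternative beats it.
Others report (6, 6, 15): truth gives 3; no alternative beats it.
(Checking all 64 profiles: 3 have a profitable deviation, 61 do not.)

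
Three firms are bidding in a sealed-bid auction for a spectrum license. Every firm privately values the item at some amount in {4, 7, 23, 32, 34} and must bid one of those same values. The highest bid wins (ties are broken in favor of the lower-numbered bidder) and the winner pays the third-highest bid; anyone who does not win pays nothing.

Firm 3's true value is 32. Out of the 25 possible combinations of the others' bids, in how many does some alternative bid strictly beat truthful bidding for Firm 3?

6

Others bid (4, 32): truth gives 0; bid 34 gives 28 > 0. Violating.
Others bid (7, 32): truth gives 0; bid 34 gives 25 > 0. Violating.
Others bid (23, 32): truth gives 0; bid 34 gives 9 > 0. Violating.
Others bid (32, 4): truth gives 0; bid 34 gives 28 > 0. Violating.
Others bid (4, 4): truth gives 28; no alternative beats it.
Others bid (4, 7): truth gives 28; no alternative beats it.
(Checking all 25 profiles: 6 have a profitable deviation, 19 do not.)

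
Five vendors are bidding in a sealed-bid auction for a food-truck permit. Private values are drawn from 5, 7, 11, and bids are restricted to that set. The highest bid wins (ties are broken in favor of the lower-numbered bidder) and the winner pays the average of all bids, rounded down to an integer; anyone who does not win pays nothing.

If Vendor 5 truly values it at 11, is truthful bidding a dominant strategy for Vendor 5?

No

Consider the case where Vendor 1 bids 5, Vendor 2 bids 5, Vendor 3 bids 5 and Vendor 4 bids 5.
Truthful bid 11: wins, pays 6, utility 11 - 6 = 5.
Bid 7 instead: wins, pays 5, utility 11 - 5 = 6.
Since 6 > 5, bidding 7 is strictly better here, so truthful bidding is not dominant.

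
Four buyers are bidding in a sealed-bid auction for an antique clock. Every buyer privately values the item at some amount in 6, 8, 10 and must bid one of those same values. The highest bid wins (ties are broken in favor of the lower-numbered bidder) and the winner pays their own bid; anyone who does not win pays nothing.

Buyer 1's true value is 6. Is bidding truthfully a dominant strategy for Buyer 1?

Yes

Check each profile of the others' bids and compare truth against every alternative bid.
Others bid (6, 6, 6): truth gives 0, best alternative gives -2.
Others bid (6, 6, 8): truth gives 0, best alternative gives -2.
Others bid (6, 8, 6): truth gives 0, best alternative gives -2.
Others bid (6, 8, 8): truth gives 0, best alternative gives -2.
Others bid (8, 6, 6): truth gives 0, best alternative gives -2.
Others bid (8, 6, 8): truth gives 0, best alternative gives -2.
(Remaining 21 profiles checked similarly; truth is weakly best in each.)
In every case the truthful bid is at least as good as any alternative, so it is a dominant strategy.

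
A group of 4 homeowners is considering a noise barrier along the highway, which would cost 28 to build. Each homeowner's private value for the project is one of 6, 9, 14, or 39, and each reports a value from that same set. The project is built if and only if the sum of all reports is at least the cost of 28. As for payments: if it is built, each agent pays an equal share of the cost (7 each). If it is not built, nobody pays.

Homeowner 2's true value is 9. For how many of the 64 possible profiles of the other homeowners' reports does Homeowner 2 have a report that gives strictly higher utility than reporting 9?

1

Others report (6, 6, 6): truth gives 0; report 14 gives 2 > 0. Violating.
Others report (6, 6, 9): truth gives 2; no alternative beats it.
Others report (6, 6, 14): truth gives 2; no alternative beats it.
(Checking all 64 profiles: 1 has a profitable deviation, 63 do not.)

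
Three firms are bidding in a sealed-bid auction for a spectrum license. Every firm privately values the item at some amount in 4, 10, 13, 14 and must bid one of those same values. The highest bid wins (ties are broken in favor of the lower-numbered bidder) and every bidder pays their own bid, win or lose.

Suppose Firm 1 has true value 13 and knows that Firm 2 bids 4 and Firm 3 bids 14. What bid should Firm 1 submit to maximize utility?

14

Bid 4: loses but pays 4, utility -4.
Bid 10: loses but pays 10, utility -10.
Bid 13: loses but pays 13, utility -13.
Bid 14: wins, pays 14, utility 13 - 14 = -1.
The best choice is 14 with utility -1.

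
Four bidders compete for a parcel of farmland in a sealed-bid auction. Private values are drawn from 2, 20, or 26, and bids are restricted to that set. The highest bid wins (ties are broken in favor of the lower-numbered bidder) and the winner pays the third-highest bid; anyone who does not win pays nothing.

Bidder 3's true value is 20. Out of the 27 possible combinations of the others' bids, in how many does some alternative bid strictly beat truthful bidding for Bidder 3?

3

Others bid (2, 2, 26): truth gives 0; bid 26 gives 18 > 0. Violating.
Others bid (2, 20, 2): truth gives 0; bid 26 gives 18 > 0. Violating.
Others bid (20, 2, 2): truth gives 0; bid 26 gives 18 > 0. Violating.
Others bid (2, 2, 2): truth gives 18; no alternative beats it.
Others bid (2, 2, 20): truth gives 18; no alternative beats it.
(Checking all 27 profiles: 3 have a profitable deviation, 24 do not.)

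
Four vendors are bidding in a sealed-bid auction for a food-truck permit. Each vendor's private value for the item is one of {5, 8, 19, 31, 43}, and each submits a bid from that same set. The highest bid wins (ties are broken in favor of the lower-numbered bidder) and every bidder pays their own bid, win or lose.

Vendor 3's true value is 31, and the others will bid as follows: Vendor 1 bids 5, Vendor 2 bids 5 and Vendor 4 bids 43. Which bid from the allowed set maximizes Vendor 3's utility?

5

Bid 5: loses but pays 5, utility -5.
Bid 8: loses but pays 8, utility -8.
Bid 19: loses but pays 19, utility -19.
Bid 31: loses but pays 31, utility -31.
Bid 43: wins, pays 43, utility 31 - 43 = -12.
The best choice is 5 with utility -5.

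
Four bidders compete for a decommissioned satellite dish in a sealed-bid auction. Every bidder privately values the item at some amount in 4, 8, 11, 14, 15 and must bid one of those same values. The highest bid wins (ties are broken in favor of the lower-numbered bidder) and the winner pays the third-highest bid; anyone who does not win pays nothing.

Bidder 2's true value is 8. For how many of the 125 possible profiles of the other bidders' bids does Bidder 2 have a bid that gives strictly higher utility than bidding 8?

Others bid (4, 4, 11): truth gives 0; bid 11 gives 4 > 0. Violating.
Others bid (4, 4, 14): truth gives 0; bid 14 gives 4 > 0. Violating.
Others bid (4, 4, 15): truth gives 0; bid 15 gives 4 > 0. Violating.
Others bid (4, 11, 4): truth gives 0; bid 11 gives 4 > 0. Violating.
Others bid (4, 4, 4): truth gives 4; no alternative beats it.
Others bid (4, 4, 8): truth gives 4; no alternative beats it.
(Checking all 125 profiles: 9 have a profitable deviation, 116 do not.)

9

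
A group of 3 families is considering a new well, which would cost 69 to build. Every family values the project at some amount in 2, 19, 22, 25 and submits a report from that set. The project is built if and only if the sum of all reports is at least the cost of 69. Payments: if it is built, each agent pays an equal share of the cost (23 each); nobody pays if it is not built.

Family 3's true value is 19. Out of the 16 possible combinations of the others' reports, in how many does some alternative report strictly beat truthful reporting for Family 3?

1

Others report (25, 25): truth gives -4; report 2 gives 0 > -4. Violating.
Others report (2, 2): truth gives 0; no alternative beats it.
Others report (2, 19): truth gives 0; no alternative beats it.
(Checking all 16 profiles: 1 has a profitable deviation, 15 do not.)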